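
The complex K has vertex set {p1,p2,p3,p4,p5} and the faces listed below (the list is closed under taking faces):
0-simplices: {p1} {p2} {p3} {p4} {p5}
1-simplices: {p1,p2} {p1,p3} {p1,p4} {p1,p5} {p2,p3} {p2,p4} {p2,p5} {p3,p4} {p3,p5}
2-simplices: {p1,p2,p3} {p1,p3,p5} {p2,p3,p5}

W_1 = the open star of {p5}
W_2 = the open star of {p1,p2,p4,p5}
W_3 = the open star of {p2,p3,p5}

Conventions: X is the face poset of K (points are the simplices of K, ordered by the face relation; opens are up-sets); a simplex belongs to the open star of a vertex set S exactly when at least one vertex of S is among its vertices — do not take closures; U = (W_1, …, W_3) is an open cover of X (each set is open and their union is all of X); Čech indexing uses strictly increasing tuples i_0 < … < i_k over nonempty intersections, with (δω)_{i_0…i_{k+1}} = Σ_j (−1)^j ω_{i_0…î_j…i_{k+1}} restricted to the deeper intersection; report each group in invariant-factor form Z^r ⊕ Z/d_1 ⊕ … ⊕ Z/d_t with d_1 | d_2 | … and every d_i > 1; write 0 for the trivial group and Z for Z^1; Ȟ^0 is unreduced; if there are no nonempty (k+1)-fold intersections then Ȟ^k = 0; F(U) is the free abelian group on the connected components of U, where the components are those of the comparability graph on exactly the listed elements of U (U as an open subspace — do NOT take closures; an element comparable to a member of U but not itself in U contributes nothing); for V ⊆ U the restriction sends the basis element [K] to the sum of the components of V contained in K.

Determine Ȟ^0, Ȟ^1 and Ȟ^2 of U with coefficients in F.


Ȟ^0 ≅ Z, Ȟ^1 ≅ Z and Ȟ^2 ≅ 0

nerve of the cover:
  W1={{p5},{p1,p5},{p2,p5},{p3,p5},{p1,p3,p5},{p2,p3,p5}} W2={{p1},{p2},{p4},{p5},{p1,p2},{p1,p3},{p1,p4},{p1,p5},{p2,p3},{p2,p4},{p2,p5},{p3,p4},{p3,p5},{p1,p2,p3},{p1,p3,p5},{p2,p3,p5}} W3={{p2},{p3},{p5},{p1,p2},{p1,p3},{p1,p5},{p2,p3},{p2,p4},{p2,p5},{p3,p4},{p3,p5},{p1,p2,p3},{p1,p3,p5},{p2,p3,p5}}
  W12={{p5},{p1,p5},{p2,p5},{p3,p5},{p1,p3,p5},{p2,p3,p5}} W13={{p5},{p1,p5},{p2,p5},{p3,p5},{p1,p3,p5},{p2,p3,p5}} W23={{p2},{p5},{p1,p2},{p1,p3},{p1,p5},{p2,p3},{p2,p4},{p2,p5},{p3,p4},{p3,p5},{p1,p2,p3},{p1,p3,p5},{p2,p3,p5}}
  W123={{p5},{p1,p5},{p2,p5},{p3,p5},{p1,p3,p5},{p2,p3,p5}}
components per intersection:
  W1: {{p5},{p1,p5},{p2,p5},{p3,p5},{p1,p3,p5},{p2,p3,p5}}
  W2: {{p1},{p2},{p4},{p5},{p1,p2},{p1,p3},{p1,p4},{p1,p5},{p2,p3},{p2,p4},{p2,p5},{p3,p4},{p3,p5},{p1,p2,p3},{p1,p3,p5},{p2,p3,p5}}
  W3: {{p2},{p3},{p5},{p1,p2},{p1,p3},{p1,p5},{p2,p3},{p2,p4},{p2,p5},{p3,p4},{p3,p5},{p1,p2,p3},{p1,p3,p5},{p2,p3,p5}}
  W12: {{p5},{p1,p5},{p2,p5},{p3,p5},{p1,p3,p5},{p2,p3,p5}}
  W13: {{p5},{p1,p5},{p2,p5},{p3,p5},{p1,p3,p5},{p2,p3,p5}}
  W23: {{p2},{p5},{p1,p2},{p1,p3},{p1,p5},{p2,p3},{p2,p4},{p2,p5},{p3,p5},{p1,p2,p3},{p1,p3,p5},{p2,p3,p5}} {{p3,p4}}
  W123: {{p5},{p1,p5},{p2,p5},{p3,p5},{p1,p3,p5},{p2,p3,p5}}
C dims 3,4,1; δ0: rk 2, SNF 1^2; δ1: rk 1, SNF 1^1
Ȟ^0 = (3 − 2) − 0 = 1, so Ȟ^0 ≅ Z
Ȟ^1 = (4 − 1) − 2 = 1, so Ȟ^1 ≅ Z
Ȟ^2 = (1 − 0) − 1 = 0, so Ȟ^2 ≅ 0


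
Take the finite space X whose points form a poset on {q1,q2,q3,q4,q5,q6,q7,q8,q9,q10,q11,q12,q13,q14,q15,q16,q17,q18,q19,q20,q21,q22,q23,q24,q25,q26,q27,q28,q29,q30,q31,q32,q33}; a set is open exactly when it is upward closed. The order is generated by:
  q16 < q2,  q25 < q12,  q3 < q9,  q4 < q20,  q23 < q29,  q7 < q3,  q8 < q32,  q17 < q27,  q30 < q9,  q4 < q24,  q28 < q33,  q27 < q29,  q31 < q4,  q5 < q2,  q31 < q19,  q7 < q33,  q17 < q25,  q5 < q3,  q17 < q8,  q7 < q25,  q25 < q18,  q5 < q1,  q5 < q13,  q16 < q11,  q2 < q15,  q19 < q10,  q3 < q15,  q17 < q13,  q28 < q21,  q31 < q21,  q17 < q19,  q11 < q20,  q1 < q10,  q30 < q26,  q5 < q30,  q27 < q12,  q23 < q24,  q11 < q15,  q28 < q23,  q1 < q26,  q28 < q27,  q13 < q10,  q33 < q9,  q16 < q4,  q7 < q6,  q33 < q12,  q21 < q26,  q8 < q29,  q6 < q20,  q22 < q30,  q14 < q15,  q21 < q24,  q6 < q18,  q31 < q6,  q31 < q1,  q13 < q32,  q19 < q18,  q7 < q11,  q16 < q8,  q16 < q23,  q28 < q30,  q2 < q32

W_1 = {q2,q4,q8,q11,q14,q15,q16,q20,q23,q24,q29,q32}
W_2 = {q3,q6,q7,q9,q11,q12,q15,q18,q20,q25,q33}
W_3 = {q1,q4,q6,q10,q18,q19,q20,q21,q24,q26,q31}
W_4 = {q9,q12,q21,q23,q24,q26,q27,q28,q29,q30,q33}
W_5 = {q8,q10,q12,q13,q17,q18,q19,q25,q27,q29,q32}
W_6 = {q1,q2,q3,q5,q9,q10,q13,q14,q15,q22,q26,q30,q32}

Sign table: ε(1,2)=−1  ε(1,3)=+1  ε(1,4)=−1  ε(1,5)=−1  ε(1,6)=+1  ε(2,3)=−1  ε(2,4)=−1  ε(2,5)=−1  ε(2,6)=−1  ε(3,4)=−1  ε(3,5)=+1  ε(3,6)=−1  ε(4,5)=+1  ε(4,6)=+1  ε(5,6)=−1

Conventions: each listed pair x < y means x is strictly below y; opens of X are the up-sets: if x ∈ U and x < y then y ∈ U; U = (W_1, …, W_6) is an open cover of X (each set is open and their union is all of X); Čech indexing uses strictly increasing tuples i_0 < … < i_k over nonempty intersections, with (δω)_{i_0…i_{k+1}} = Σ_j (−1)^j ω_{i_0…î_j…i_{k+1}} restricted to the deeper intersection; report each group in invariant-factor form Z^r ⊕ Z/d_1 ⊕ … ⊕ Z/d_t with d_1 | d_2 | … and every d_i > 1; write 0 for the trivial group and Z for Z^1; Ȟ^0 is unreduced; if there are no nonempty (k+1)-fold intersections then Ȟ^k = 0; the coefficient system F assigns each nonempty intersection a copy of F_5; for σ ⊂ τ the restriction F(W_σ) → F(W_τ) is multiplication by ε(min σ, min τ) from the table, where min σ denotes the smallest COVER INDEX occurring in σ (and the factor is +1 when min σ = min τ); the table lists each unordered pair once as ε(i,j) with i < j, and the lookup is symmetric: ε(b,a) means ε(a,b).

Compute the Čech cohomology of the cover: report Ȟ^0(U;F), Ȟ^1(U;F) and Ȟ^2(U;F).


Ȟ^0 ≅ 0, Ȟ^1 ≅ 0 and Ȟ^2 ≅ Z/5

nonempty overlaps:
  W12={q11,q15,q20} W13={q4,q20,q24} W14={q23,q24,q29} W15={q8,q29,q32} W16={q2,q14,q15,q32} W23={q6,q18,q20} W24={q9,q12,q33} W25={q12,q18,q25} W26={q3,q9,q15} W34={q21,q24,q26} W35={q10,q18,q19} W36={q1,q10,q26} W45={q12,q27,q29} W46={q9,q26,q30} W56={q10,q13,q32}
  W123={q20} W126={q15} W134={q24} W145={q29} W156={q32} W235={q18} W245={q12} W246={q9} W346={q26} W356={q10}
C dims 6,15,10; δ0: rk_F5 6; δ1: rk_F5 9
degree 0: 6−6−0 = 0 → Ȟ^0 ≅ 0
degree 1: 15−9−6 = 0 → Ȟ^1 ≅ 0
degree 2: 10−0−9 = 1 → Ȟ^2 ≅ Z/5


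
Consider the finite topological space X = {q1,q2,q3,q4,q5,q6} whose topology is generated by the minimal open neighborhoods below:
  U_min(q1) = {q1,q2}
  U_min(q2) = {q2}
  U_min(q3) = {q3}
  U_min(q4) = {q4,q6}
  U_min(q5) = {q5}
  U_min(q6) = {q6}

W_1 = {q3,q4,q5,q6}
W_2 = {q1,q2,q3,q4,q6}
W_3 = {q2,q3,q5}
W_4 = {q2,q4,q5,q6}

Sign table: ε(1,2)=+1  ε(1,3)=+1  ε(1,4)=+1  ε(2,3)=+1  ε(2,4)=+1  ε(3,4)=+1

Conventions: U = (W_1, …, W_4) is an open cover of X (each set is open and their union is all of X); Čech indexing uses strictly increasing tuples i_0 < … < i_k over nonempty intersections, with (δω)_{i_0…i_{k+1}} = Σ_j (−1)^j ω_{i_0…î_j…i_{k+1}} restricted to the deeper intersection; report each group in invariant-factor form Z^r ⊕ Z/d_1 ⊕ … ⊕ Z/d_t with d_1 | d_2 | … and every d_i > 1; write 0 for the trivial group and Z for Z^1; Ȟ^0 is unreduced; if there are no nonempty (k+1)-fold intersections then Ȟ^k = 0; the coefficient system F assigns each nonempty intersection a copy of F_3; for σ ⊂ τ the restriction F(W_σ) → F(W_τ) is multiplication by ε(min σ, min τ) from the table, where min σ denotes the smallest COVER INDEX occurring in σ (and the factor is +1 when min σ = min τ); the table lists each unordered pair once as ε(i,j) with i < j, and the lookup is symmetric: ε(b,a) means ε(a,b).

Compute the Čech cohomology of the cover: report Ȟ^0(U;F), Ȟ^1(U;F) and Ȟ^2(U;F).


Ȟ^0(U;F) ≅ Z/3, Ȟ^1(U;F) ≅ 0 and Ȟ^2(U;F) ≅ Z/3

nonempty overlaps:
  W12={q3,q4,q6} W13={q3,q5} W14={q4,q5,q6} W23={q2,q3} W24={q2,q4,q6} W34={q2,q5}
  W123={q3} W124={q4,q6} W134={q5} W234={q2}
C dims 4,6,4; δ0: rk_F3 3; δ1: rk_F3 3
degree 0: 4−3−0 = 1 → Ȟ^0 ≅ Z/3
degree 1: 6−3−3 = 0 → Ȟ^1 ≅ 0
degree 2: 4−0−3 = 1 → Ȟ^2 ≅ Z/3


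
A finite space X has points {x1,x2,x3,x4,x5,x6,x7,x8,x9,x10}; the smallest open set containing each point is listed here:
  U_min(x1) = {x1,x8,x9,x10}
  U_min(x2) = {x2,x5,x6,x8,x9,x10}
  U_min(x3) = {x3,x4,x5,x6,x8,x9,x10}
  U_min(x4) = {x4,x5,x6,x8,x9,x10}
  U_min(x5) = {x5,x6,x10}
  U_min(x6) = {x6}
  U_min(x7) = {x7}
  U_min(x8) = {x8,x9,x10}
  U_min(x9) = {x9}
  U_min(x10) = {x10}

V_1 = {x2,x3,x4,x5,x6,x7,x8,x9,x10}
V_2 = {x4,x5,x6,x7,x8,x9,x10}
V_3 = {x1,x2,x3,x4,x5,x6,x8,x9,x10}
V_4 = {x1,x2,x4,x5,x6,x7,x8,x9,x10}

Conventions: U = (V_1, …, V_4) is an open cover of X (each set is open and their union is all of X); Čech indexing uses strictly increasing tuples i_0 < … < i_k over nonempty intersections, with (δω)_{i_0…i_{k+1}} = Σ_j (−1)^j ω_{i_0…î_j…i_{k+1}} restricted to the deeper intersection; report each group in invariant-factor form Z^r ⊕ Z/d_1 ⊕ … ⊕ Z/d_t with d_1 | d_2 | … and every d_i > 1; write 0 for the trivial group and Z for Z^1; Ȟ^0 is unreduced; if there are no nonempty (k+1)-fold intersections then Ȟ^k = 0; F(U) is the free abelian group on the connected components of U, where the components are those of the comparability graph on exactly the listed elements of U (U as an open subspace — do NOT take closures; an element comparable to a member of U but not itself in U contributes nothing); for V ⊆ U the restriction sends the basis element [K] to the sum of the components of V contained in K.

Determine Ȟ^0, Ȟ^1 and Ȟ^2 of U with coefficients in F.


Ȟ^0 ≅ Z^2; Ȟ^1 ≅ 0; Ȟ^2 ≅ 0

cover nerve:
  V12={x4,x5,x6,x7,x8,x9,x10} V13={x2,x3,x4,x5,x6,x8,x9,x10} V14={x2,x4,x5,x6,x7,x8,x9,x10} V23={x4,x5,x6,x8,x9,x10} V24={x4,x5,x6,x7,x8,x9,x10} V34={x1,x2,x4,x5,x6,x8,x9,x10}
  V123={x4,x5,x6,x8,x9,x10} V124={x4,x5,x6,x7,x8,x9,x10} V134={x2,x4,x5,x6,x8,x9,x10} V234={x4,x5,x6,x8,x9,x10}
  V1234={x4,x5,x6,x8,x9,x10}
components per intersection:
  V1: {x2,x3,x4,x5,x6,x8,x9,x10} {x7}
  V2: {x4,x5,x6,x8,x9,x10} {x7}
  V3: {x1,x2,x3,x4,x5,x6,x8,x9,x10}
  V4: {x1,x2,x4,x5,x6,x8,x9,x10} {x7}
  V12: {x4,x5,x6,x8,x9,x10} {x7}
  V13: {x2,x3,x4,x5,x6,x8,x9,x10}
  V14: {x2,x4,x5,x6,x8,x9,x10} {x7}
  V23: {x4,x5,x6,x8,x9,x10}
  V24: {x4,x5,x6,x8,x9,x10} {x7}
  V34: {x1,x2,x4,x5,x6,x8,x9,x10}
  V123: {x4,x5,x6,x8,x9,x10}
  V124: {x4,x5,x6,x8,x9,x10} {x7}
  V134: {x2,x4,x5,x6,x8,x9,x10}
  V234: {x4,x5,x6,x8,x9,x10}
  V1234: {x4,x5,x6,x8,x9,x10}
C dims 7,9,5,1; δ0: rk 5, SNF 1^5; δ1: rk 4, SNF 1^4; δ2: rk 1, SNF 1^1
Ȟ^0: (7−5)−0=2 ⇒ Z^2
Ȟ^1: (9−4)−5=0 ⇒ 0
Ȟ^2: (5−1)−4=0 ⇒ 0


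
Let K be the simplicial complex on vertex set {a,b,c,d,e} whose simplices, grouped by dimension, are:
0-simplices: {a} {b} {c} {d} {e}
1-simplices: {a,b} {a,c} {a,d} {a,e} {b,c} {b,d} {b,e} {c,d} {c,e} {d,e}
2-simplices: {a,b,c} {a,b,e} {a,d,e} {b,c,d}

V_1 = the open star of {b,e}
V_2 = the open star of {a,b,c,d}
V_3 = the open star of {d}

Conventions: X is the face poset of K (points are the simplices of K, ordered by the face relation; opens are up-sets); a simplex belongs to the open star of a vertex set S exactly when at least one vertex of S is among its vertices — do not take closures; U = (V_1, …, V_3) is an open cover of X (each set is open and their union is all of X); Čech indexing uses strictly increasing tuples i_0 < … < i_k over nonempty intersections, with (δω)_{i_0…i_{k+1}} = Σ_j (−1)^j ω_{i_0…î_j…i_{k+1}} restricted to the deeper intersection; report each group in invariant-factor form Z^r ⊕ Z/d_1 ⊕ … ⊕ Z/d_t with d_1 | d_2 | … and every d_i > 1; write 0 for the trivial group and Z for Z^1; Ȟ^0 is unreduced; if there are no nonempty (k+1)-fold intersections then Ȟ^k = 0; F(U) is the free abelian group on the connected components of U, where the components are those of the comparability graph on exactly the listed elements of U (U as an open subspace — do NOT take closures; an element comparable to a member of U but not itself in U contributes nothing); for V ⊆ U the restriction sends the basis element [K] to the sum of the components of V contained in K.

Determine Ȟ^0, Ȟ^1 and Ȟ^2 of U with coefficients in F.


Ȟ^0 = Z, Ȟ^1 = Z, Ȟ^2 = 0

nerve of the cover:
  V1={{b},{e},{a,b},{a,e},{b,c},{b,d},{b,e},{c,e},{d,e},{a,b,c},{a,b,e},{a,d,e},{b,c,d}} V2={{a},{b},{c},{d},{a,b},{a,c},{a,d},{a,e},{b,c},{b,d},{b,e},{c,d},{c,e},{d,e},{a,b,c},{a,b,e},{a,d,e},{b,c,d}} V3={{d},{a,d},{b,d},{c,d},{d,e},{a,d,e},{b,c,d}}
  V12={{b},{a,b},{a,e},{b,c},{b,d},{b,e},{c,e},{d,e},{a,b,c},{a,b,e},{a,d,e},{b,c,d}} V13={{b,d},{d,e},{a,d,e},{b,c,d}} V23={{d},{a,d},{b,d},{c,d},{d,e},{a,d,e},{b,c,d}}
  V123={{b,d},{d,e},{a,d,e},{b,c,d}}
components per intersection:
  V1: {{b},{e},{a,b},{a,e},{b,c},{b,d},{b,e},{c,e},{d,e},{a,b,c},{a,b,e},{a,d,e},{b,c,d}}
  V2: {{a},{b},{c},{d},{a,b},{a,c},{a,d},{a,e},{b,c},{b,d},{b,e},{c,d},{c,e},{d,e},{a,b,c},{a,b,e},{a,d,e},{b,c,d}}
  V3: {{d},{a,d},{b,d},{c,d},{d,e},{a,d,e},{b,c,d}}
  V12: {{b},{a,b},{a,e},{b,c},{b,d},{b,e},{d,e},{a,b,c},{a,b,e},{a,d,e},{b,c,d}} {{c,e}}
  V13: {{b,d},{b,c,d}} {{d,e},{a,d,e}}
  V23: {{d},{a,d},{b,d},{c,d},{d,e},{a,d,e},{b,c,d}}
  V123: {{b,d},{b,c,d}} {{d,e},{a,d,e}}
C dims 3,5,2; δ0: rk 2, SNF 1^2; δ1: rk 2, SNF 1^2
Ȟ^0 = (3 − 2) − 0 = 1, so Ȟ^0 ≅ Z
Ȟ^1 = (5 − 2) − 2 = 1, so Ȟ^1 ≅ Z
Ȟ^2 = (2 − 0) − 2 = 0, so Ȟ^2 ≅ 0


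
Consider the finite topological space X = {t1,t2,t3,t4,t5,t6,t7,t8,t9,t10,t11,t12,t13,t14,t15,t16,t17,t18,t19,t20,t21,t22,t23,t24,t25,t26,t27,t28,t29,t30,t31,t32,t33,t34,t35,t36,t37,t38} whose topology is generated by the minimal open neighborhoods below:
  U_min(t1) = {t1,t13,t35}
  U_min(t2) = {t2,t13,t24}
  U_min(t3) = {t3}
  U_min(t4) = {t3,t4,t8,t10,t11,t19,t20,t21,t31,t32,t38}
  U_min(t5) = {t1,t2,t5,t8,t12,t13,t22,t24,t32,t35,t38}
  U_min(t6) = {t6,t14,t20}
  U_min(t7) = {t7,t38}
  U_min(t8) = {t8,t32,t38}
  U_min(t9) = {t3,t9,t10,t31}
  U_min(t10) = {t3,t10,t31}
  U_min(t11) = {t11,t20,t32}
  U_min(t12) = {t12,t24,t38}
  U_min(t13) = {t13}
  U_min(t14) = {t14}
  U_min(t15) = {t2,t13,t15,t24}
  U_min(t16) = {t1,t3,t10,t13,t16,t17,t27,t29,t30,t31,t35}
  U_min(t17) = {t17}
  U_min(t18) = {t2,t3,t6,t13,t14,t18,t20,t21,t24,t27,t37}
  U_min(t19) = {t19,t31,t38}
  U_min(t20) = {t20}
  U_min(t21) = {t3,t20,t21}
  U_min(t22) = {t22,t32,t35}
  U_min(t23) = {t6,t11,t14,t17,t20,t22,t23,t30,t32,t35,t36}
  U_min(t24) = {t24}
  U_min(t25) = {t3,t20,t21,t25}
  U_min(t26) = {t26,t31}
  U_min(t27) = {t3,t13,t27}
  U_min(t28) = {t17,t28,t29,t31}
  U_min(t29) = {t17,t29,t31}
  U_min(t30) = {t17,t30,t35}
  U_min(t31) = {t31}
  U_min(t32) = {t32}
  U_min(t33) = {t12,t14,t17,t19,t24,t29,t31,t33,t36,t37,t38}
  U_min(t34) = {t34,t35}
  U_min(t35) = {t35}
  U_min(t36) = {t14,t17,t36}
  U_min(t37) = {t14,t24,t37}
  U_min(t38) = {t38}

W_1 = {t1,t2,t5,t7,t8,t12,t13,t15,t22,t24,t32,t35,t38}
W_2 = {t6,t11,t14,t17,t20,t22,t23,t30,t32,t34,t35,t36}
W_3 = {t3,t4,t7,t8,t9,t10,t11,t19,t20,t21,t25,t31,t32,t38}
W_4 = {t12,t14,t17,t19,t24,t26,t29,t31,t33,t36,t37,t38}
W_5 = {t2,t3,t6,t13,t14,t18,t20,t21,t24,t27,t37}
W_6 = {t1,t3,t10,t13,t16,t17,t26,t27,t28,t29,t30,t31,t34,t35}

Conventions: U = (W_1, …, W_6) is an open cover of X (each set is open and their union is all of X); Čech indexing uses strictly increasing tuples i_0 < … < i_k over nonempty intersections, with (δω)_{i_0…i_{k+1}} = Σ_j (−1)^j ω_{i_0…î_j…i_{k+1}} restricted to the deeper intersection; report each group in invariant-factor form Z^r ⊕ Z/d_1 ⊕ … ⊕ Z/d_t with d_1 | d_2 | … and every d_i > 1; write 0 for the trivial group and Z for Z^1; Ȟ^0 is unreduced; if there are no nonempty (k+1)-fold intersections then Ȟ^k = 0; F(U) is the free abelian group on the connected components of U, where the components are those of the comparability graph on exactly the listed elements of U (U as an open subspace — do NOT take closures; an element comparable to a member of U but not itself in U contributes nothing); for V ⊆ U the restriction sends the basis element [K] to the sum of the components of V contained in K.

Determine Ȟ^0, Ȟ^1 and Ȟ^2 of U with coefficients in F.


Ȟ^0 ≅ Z, Ȟ^1 ≅ 0 and Ȟ^2 ≅ Z/2

nerve of the cover:
  W12={t22,t32,t35} W13={t7,t8,t32,t38} W14={t12,t24,t38} W15={t2,t13,t24} W16={t1,t13,t35} W23={t11,t20,t32} W24={t14,t17,t36} W25={t6,t14,t20} W26={t17,t30,t34,t35} W34={t19,t31,t38} W35={t3,t20,t21} W36={t3,t10,t31} W45={t14,t24,t37} W46={t17,t26,t29,t31} W56={t3,t13,t27}
  W123={t32} W126={t35} W134={t38} W145={t24} W156={t13} W235={t20} W245={t14} W246={t17} W346={t31} W356={t3}
components per intersection:
  W1: {t1,t2,t5,t7,t8,t12,t13,t15,t22,t24,t32,t35,t38}
  W2: {t6,t11,t14,t17,t20,t22,t23,t30,t32,t34,t35,t36}
  W3: {t3,t4,t7,t8,t9,t10,t11,t19,t20,t21,t25,t31,t32,t38}
  W4: {t12,t14,t17,t19,t24,t26,t29,t31,t33,t36,t37,t38}
  W5: {t2,t3,t6,t13,t14,t18,t20,t21,t24,t27,t37}
  W6: {t1,t3,t10,t13,t16,t17,t26,t27,t28,t29,t30,t31,t34,t35}
  W12: {t22,t32,t35}
  W13: {t7,t8,t32,t38}
  W14: {t12,t24,t38}
  W15: {t2,t13,t24}
  W16: {t1,t13,t35}
  W23: {t11,t20,t32}
  W24: {t14,t17,t36}
  W25: {t6,t14,t20}
  W26: {t17,t30,t34,t35}
  W34: {t19,t31,t38}
  W35: {t3,t20,t21}
  W36: {t3,t10,t31}
  W45: {t14,t24,t37}
  W46: {t17,t26,t29,t31}
  W56: {t3,t13,t27}
  W123: {t32}
  W126: {t35}
  W134: {t38}
  W145: {t24}
  W156: {t13}
  W235: {t20}
  W245: {t14}
  W246: {t17}
  W346: {t31}
  W356: {t3}
C dims 6,15,10; δ0: rk 5, SNF 1^5; δ1: rk 10, SNF 1^9·2
Ȟ^0 = (6 − 5) − 0 = 1, so Ȟ^0 ≅ Z
Ȟ^1 = (15 − 10) − 5 = 0, so Ȟ^1 ≅ 0
Ȟ^2 = (10 − 0) − 10 = 0 plus torsion [2], so Ȟ^2 ≅ Z/2


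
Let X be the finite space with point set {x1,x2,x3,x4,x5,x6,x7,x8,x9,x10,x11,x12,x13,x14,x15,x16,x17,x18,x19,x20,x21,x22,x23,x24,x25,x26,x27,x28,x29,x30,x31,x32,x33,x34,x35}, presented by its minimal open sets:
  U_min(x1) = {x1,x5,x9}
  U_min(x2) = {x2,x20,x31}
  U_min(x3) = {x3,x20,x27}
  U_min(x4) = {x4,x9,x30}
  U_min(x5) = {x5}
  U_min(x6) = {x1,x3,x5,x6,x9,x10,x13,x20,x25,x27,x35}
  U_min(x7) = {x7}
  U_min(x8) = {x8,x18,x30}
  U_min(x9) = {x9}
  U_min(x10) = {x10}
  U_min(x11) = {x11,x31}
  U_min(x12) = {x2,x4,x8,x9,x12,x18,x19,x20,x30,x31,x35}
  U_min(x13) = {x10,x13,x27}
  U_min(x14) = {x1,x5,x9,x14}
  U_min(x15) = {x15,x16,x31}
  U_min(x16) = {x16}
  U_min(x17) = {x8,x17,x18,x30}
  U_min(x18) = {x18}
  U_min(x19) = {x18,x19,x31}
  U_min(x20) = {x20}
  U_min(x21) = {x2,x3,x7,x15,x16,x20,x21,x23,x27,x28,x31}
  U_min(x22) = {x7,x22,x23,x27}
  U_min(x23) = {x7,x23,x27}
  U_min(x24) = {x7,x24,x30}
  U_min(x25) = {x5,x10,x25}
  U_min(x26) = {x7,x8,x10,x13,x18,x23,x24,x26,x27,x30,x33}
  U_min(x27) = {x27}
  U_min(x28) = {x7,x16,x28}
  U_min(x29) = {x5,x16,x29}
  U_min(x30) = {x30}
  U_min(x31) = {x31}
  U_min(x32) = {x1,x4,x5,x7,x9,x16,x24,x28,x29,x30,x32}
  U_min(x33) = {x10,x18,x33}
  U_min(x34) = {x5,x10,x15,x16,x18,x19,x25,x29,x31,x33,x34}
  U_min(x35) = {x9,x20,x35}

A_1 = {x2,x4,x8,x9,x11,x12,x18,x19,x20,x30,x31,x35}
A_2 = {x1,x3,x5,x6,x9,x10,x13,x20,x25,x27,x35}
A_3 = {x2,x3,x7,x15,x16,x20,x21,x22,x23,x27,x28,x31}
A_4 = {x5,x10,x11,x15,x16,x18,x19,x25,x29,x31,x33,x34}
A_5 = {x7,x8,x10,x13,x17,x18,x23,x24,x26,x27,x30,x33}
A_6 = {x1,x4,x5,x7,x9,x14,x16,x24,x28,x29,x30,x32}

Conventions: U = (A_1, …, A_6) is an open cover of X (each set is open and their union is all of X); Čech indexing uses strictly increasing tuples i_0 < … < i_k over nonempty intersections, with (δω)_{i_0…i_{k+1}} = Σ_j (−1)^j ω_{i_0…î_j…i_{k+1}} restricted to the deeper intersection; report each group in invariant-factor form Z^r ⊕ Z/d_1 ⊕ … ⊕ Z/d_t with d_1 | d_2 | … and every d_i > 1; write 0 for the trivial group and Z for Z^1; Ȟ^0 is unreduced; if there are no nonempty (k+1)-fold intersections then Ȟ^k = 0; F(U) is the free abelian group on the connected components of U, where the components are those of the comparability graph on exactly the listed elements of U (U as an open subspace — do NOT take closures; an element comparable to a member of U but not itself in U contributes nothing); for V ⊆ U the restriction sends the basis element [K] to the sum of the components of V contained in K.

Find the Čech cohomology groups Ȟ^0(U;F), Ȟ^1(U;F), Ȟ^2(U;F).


Ȟ^0 ≅ Z, Ȟ^1 ≅ 0, Ȟ^2 ≅ Z/2

cover nerve:
  A12={x9,x20,x35} A13={x2,x20,x31} A14={x11,x18,x19,x31} A15={x8,x18,x30} A16={x4,x9,x30} A23={x3,x20,x27} A24={x5,x10,x25} A25={x10,x13,x27} A26={x1,x5,x9} A34={x15,x16,x31} A35={x7,x23,x27} A36={x7,x16,x28} A45={x10,x18,x33} A46={x5,x16,x29} A56={x7,x24,x30}
  A123={x20} A126={x9} A134={x31} A145={x18} A156={x30} A235={x27} A245={x10} A246={x5} A346={x16} A356={x7}
components per intersection:
  A1: {x2,x4,x8,x9,x11,x12,x18,x19,x20,x30,x31,x35}
  A2: {x1,x3,x5,x6,x9,x10,x13,x20,x25,x27,x35}
  A3: {x2,x3,x7,x15,x16,x20,x21,x22,x23,x27,x28,x31}
  A4: {x5,x10,x11,x15,x16,x18,x19,x25,x29,x31,x33,x34}
  A5: {x7,x8,x10,x13,x17,x18,x23,x24,x26,x27,x30,x33}
  A6: {x1,x4,x5,x7,x9,x14,x16,x24,x28,x29,x30,x32}
  A12: {x9,x20,x35}
  A13: {x2,x20,x31}
  A14: {x11,x18,x19,x31}
  A15: {x8,x18,x30}
  A16: {x4,x9,x30}
  A23: {x3,x20,x27}
  A24: {x5,x10,x25}
  A25: {x10,x13,x27}
  A26: {x1,x5,x9}
  A34: {x15,x16,x31}
  A35: {x7,x23,x27}
  A36: {x7,x16,x28}
  A45: {x10,x18,x33}
  A46: {x5,x16,x29}
  A56: {x7,x24,x30}
  A123: {x20}
  A126: {x9}
  A134: {x31}
  A145: {x18}
  A156: {x30}
  A235: {x27}
  A245: {x10}
  A246: {x5}
  A346: {x16}
  A356: {x7}
C dims 6,15,10; δ0: rk 5, SNF 1^5; δ1: rk 10, SNF 1^9·2
Ȟ^0: (6−5)−0=1 ⇒ Z
Ȟ^1: (15−10)−5=0 ⇒ 0
Ȟ^2: (10−0)−10=0 plus torsion [2] ⇒ Z/2


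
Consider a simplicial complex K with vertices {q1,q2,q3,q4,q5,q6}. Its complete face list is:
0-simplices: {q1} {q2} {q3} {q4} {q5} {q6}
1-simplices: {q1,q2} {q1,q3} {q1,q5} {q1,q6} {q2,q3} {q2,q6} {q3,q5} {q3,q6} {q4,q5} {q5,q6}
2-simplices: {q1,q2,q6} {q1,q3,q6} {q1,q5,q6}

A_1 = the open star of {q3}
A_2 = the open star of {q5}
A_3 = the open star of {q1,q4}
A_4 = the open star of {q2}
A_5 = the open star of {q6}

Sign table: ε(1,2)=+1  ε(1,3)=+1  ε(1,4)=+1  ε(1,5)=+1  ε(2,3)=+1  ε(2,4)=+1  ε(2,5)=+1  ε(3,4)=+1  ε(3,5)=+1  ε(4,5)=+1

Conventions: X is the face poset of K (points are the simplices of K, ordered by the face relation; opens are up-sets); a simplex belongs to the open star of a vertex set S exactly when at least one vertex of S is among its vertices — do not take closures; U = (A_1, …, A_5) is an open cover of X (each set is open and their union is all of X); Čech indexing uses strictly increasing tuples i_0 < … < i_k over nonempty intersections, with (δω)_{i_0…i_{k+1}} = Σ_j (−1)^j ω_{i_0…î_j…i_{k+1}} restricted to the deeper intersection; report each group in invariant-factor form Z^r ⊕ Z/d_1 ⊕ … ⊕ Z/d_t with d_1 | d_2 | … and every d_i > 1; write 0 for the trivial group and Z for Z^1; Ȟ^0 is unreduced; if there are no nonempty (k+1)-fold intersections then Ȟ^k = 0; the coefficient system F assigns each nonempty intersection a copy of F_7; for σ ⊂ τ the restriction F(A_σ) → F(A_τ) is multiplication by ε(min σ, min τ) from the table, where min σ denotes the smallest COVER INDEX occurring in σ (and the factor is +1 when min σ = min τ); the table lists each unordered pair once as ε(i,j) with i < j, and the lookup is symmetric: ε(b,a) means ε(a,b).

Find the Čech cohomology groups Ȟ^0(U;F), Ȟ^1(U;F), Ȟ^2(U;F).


Ȟ^0 = Z/7,  Ȟ^1 = Z/7 ⊕ Z/7,  Ȟ^2 = 0

intersection data:
  A1={{q3},{q1,q3},{q2,q3},{q3,q5},{q3,q6},{q1,q3,q6}} A2={{q5},{q1,q5},{q3,q5},{q4,q5},{q5,q6},{q1,q5,q6}} A3={{q1},{q4},{q1,q2},{q1,q3},{q1,q5},{q1,q6},{q4,q5},{q1,q2,q6},{q1,q3,q6},{q1,q5,q6}} A4={{q2},{q1,q2},{q2,q3},{q2,q6},{q1,q2,q6}} A5={{q6},{q1,q6},{q2,q6},{q3,q6},{q5,q6},{q1,q2,q6},{q1,q3,q6},{q1,q5,q6}}
  A12={{q3,q5}} A13={{q1,q3},{q1,q3,q6}} A14={{q2,q3}} A15={{q3,q6},{q1,q3,q6}} A23={{q1,q5},{q4,q5},{q1,q5,q6}} A25={{q5,q6},{q1,q5,q6}} A34={{q1,q2},{q1,q2,q6}} A35={{q1,q6},{q1,q2,q6},{q1,q3,q6},{q1,q5,q6}} A45={{q2,q6},{q1,q2,q6}}
  A135={{q1,q3,q6}} A235={{q1,q5,q6}} A345={{q1,q2,q6}}
C dims 5,9,3; δ0: rk_F7 4; δ1: rk_F7 3
Ȟ^0 = (5 − 4) − 0 = 1, so Ȟ^0 ≅ Z/7
Ȟ^1 = (9 − 3) − 4 = 2, so Ȟ^1 ≅ Z/7 ⊕ Z/7
Ȟ^2 = (3 − 0) − 3 = 0, so Ȟ^2 ≅ 0


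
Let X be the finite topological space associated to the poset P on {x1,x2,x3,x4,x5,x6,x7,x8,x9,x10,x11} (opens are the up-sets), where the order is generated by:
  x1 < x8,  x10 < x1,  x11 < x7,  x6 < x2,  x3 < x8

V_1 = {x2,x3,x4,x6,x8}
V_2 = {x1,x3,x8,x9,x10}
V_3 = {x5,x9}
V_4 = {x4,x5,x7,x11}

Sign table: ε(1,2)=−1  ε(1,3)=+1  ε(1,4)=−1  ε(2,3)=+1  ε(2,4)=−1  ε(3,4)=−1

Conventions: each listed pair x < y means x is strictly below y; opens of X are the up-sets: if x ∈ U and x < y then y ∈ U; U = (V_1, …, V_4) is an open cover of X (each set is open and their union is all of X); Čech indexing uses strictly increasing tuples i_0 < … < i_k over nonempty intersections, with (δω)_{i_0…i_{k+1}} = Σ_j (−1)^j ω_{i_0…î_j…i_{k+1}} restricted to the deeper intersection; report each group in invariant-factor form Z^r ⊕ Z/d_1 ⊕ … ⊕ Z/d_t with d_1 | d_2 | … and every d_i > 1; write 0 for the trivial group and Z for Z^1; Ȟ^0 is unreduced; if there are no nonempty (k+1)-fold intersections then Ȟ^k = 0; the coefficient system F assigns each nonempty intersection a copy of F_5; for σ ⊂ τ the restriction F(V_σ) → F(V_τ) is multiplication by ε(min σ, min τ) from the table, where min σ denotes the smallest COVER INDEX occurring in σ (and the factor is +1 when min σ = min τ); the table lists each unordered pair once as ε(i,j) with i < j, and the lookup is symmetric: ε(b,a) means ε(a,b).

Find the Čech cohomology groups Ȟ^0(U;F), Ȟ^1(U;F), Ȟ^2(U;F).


nonempty intersections:
  V12={x3,x8} V14={x4} V23={x9} V34={x5}
C dims 4,4; δ0: rk_F5 4
Ȟ^0: (4−4)−0=0 ⇒ 0
Ȟ^1: (4−0)−4=0 ⇒ 0
Ȟ^2: (0−0)−0=0 ⇒ 0

Ȟ^0 = 0; Ȟ^1 = 0; Ȟ^2 = 0


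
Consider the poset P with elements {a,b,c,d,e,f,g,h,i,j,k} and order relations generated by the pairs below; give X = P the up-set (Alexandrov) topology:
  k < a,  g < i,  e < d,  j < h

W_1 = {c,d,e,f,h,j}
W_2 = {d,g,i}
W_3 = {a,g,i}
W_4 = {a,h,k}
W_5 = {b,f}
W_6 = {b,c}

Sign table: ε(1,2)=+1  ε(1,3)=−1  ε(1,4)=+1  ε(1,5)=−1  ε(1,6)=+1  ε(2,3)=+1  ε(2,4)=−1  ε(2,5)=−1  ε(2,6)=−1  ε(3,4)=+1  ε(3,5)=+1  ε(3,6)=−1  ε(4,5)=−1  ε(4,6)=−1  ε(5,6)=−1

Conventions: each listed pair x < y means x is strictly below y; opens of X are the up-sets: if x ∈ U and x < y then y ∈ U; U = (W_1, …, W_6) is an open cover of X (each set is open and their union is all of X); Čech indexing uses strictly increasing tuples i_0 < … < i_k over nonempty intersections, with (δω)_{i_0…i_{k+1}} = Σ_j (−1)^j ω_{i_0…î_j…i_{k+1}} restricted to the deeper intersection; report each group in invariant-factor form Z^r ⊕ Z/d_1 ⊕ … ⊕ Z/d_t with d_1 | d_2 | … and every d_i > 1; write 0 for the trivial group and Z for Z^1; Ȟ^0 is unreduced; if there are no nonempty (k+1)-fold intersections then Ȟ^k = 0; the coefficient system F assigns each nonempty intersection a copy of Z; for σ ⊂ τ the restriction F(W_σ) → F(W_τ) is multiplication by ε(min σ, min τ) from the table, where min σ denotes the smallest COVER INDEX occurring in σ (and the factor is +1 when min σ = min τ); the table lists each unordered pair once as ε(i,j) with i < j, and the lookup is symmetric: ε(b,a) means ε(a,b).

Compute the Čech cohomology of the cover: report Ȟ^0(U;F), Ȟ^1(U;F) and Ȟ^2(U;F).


intersection data:
  W12={d} W14={h} W15={f} W16={c} W23={g,i} W34={a} W56={b}
C dims 6,7; δ0: rk 5, SNF 1^5
Ȟ^0 = (6 − 5) − 0 = 1, so Ȟ^0 ≅ Z
Ȟ^1 = (7 − 0) − 5 = 2, so Ȟ^1 ≅ Z^2
Ȟ^2 = (0 − 0) − 0 = 0, so Ȟ^2 ≅ 0

Ȟ^0 = Z; Ȟ^1 = Z^2; Ȟ^2 = 0


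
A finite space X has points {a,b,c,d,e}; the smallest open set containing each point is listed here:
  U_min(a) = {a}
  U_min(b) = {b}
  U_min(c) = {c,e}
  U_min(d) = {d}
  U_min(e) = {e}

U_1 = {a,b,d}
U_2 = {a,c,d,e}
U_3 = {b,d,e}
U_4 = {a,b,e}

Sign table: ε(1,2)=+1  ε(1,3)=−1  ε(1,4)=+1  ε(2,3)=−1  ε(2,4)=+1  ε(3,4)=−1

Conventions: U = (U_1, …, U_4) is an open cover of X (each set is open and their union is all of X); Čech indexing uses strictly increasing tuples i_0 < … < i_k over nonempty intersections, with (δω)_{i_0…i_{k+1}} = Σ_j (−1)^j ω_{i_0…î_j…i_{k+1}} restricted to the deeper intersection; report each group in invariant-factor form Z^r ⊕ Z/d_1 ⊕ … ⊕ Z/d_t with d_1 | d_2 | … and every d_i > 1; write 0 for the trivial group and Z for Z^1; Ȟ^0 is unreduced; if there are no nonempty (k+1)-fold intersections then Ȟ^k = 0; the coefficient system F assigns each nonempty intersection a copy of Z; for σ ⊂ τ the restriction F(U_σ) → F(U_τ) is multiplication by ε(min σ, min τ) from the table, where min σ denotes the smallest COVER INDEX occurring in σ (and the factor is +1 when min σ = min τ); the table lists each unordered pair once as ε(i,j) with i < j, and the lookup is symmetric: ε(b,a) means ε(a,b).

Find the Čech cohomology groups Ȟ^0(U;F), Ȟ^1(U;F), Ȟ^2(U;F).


nerve of the cover:
  U12={a,d} U13={b,d} U14={a,b} U23={d,e} U24={a,e} U34={b,e}
  U123={d} U124={a} U134={b} U234={e}
C dims 4,6,4; δ0: rk 3, SNF 1^3; δ1: rk 3, SNF 1^3
Ȟ^0 = (4 − 3) − 0 = 1, so Ȟ^0 ≅ Z
Ȟ^1 = (6 − 3) − 3 = 0, so Ȟ^1 ≅ 0
Ȟ^2 = (4 − 0) − 3 = 1, so Ȟ^2 ≅ Z

Ȟ^0(U;F) ≅ Z, Ȟ^1(U;F) ≅ 0, Ȟ^2(U;F) ≅ Z


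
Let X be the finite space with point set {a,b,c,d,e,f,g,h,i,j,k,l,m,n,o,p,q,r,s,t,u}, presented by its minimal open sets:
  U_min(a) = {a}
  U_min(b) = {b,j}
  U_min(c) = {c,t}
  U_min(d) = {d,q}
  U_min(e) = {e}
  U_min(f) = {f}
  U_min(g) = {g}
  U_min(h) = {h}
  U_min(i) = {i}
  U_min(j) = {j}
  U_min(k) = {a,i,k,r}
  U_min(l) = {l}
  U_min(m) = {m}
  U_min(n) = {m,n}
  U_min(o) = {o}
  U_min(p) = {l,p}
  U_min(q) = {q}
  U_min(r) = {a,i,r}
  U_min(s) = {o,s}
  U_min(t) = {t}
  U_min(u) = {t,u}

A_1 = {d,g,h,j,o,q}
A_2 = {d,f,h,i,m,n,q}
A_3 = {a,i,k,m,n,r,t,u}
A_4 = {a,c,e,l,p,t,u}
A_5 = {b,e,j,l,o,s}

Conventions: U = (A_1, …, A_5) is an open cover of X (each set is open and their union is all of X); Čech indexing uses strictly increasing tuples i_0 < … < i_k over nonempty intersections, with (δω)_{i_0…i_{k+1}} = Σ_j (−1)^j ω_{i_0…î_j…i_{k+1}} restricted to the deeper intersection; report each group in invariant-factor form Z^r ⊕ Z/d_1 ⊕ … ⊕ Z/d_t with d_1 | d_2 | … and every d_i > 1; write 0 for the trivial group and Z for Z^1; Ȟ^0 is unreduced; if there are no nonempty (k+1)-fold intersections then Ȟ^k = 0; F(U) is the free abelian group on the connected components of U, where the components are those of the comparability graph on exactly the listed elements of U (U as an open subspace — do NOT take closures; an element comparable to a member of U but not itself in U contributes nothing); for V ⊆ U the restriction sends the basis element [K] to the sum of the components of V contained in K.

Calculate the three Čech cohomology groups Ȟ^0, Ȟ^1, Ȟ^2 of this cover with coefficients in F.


Ȟ^0 ≅ Z^11, Ȟ^1 ≅ 0, Ȟ^2 ≅ 0

nerve of the cover:
  A12={d,h,q} A15={j,o} A23={i,m,n} A34={a,t,u} A45={e,l}
components per intersection:
  A1: {d,q} {g} {h} {j} {o}
  A2: {d,q} {f} {h} {i} {m,n}
  A3: {a,i,k,r} {m,n} {t,u}
  A4: {a} {c,t,u} {e} {l,p}
  A5: {b,j} {e} {l} {o,s}
  A12: {d,q} {h}
  A15: {j} {o}
  A23: {i} {m,n}
  A34: {a} {t,u}
  A45: {e} {l}
C dims 21,10; δ0: rk 10, SNF 1^10
Ȟ^0 = (21 − 10) − 0 = 11, so Ȟ^0 ≅ Z^11
Ȟ^1 = (10 − 0) − 10 = 0, so Ȟ^1 ≅ 0
Ȟ^2 = (0 − 0) − 0 = 0, so Ȟ^2 ≅ 0


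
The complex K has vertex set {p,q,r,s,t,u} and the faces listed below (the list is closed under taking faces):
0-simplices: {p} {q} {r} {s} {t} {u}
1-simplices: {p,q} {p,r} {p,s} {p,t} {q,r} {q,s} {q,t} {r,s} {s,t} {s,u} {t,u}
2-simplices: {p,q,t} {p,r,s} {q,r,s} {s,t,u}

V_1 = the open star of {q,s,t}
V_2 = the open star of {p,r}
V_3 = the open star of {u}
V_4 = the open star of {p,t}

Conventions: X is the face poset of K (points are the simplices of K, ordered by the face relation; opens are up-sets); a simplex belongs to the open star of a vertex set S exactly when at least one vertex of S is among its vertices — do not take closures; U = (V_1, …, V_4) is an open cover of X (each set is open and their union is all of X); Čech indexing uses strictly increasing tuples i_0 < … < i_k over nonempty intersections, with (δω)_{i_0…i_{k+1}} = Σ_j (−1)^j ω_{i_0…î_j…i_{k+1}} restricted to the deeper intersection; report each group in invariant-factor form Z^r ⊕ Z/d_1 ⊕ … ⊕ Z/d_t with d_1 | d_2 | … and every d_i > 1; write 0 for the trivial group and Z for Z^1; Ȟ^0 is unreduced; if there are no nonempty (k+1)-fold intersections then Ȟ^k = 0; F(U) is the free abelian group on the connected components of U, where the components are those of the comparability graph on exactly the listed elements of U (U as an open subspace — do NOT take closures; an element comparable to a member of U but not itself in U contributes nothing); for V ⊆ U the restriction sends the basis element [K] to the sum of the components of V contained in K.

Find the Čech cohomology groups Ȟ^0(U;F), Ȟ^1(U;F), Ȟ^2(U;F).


Ȟ^0(U;F) ≅ Z, Ȟ^1(U;F) ≅ Z and Ȟ^2(U;F) ≅ 0

intersection data:
  V1={{q},{s},{t},{p,q},{p,s},{p,t},{q,r},{q,s},{q,t},{r,s},{s,t},{s,u},{t,u},{p,q,t},{p,r,s},{q,r,s},{s,t,u}} V2={{p},{r},{p,q},{p,r},{p,s},{p,t},{q,r},{r,s},{p,q,t},{p,r,s},{q,r,s}} V3={{u},{s,u},{t,u},{s,t,u}} V4={{p},{t},{p,q},{p,r},{p,s},{p,t},{q,t},{s,t},{t,u},{p,q,t},{p,r,s},{s,t,u}}
  V12={{p,q},{p,s},{p,t},{q,r},{r,s},{p,q,t},{p,r,s},{q,r,s}} V13={{s,u},{t,u},{s,t,u}} V14={{t},{p,q},{p,s},{p,t},{q,t},{s,t},{t,u},{p,q,t},{p,r,s},{s,t,u}} V24={{p},{p,q},{p,r},{p,s},{p,t},{p,q,t},{p,r,s}} V34={{t,u},{s,t,u}}
  V124={{p,q},{p,s},{p,t},{p,q,t},{p,r,s}} V134={{t,u},{s,t,u}}
components per intersection:
  V1: {{q},{s},{t},{p,q},{p,s},{p,t},{q,r},{q,s},{q,t},{r,s},{s,t},{s,u},{t,u},{p,q,t},{p,r,s},{q,r,s},{s,t,u}}
  V2: {{p},{r},{p,q},{p,r},{p,s},{p,t},{q,r},{r,s},{p,q,t},{p,r,s},{q,r,s}}
  V3: {{u},{s,u},{t,u},{s,t,u}}
  V4: {{p},{t},{p,q},{p,r},{p,s},{p,t},{q,t},{s,t},{t,u},{p,q,t},{p,r,s},{s,t,u}}
  V12: {{p,q},{p,t},{p,q,t}} {{p,s},{q,r},{r,s},{p,r,s},{q,r,s}}
  V13: {{s,u},{t,u},{s,t,u}}
  V14: {{t},{p,q},{p,t},{q,t},{s,t},{t,u},{p,q,t},{s,t,u}} {{p,s},{p,r,s}}
  V24: {{p},{p,q},{p,r},{p,s},{p,t},{p,q,t},{p,r,s}}
  V34: {{t,u},{s,t,u}}
  V124: {{p,q},{p,t},{p,q,t}} {{p,s},{p,r,s}}
  V134: {{t,u},{s,t,u}}
C dims 4,7,3; δ0: rk 3, SNF 1^3; δ1: rk 3, SNF 1^3
Ȟ^0 = (4 − 3) − 0 = 1, so Ȟ^0 ≅ Z
Ȟ^1 = (7 − 3) − 3 = 1, so Ȟ^1 ≅ Z
Ȟ^2 = (3 − 0) − 3 = 0, so Ȟ^2 ≅ 0


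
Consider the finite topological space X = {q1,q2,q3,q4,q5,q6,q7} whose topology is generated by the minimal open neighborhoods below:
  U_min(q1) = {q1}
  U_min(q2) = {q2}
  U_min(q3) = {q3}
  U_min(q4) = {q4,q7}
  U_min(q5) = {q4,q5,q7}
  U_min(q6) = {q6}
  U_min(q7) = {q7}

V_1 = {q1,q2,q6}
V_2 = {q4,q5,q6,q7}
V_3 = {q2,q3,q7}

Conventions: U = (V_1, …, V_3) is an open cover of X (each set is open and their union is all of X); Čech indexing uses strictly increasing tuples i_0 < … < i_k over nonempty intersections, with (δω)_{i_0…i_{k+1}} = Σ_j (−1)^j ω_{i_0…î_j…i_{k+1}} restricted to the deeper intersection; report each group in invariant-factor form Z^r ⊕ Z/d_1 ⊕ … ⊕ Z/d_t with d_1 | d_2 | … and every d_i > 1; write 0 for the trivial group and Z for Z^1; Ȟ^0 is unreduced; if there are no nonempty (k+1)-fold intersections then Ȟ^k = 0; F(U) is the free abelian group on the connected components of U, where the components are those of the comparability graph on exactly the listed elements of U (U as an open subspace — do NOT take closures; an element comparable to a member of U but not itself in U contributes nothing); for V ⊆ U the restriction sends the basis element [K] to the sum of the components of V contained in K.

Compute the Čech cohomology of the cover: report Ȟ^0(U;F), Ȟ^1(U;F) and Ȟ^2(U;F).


nonempty overlaps:
  V12={q6} V13={q2} V23={q7}
components per intersection:
  V1: {q1} {q2} {q6}
  V2: {q4,q5,q7} {q6}
  V3: {q2} {q3} {q7}
  V12: {q6}
  V13: {q2}
  V23: {q7}
C dims 8,3; δ0: rk 3, SNF 1^3
degree 0: 8−3−0 = 5 → Ȟ^0 ≅ Z^5
degree 1: 3−0−3 = 0 → Ȟ^1 ≅ 0
degree 2: 0−0−0 = 0 → Ȟ^2 ≅ 0

Ȟ^0(U;F) ≅ Z^5, Ȟ^1(U;F) ≅ 0 and Ȟ^2(U;F) ≅ 0


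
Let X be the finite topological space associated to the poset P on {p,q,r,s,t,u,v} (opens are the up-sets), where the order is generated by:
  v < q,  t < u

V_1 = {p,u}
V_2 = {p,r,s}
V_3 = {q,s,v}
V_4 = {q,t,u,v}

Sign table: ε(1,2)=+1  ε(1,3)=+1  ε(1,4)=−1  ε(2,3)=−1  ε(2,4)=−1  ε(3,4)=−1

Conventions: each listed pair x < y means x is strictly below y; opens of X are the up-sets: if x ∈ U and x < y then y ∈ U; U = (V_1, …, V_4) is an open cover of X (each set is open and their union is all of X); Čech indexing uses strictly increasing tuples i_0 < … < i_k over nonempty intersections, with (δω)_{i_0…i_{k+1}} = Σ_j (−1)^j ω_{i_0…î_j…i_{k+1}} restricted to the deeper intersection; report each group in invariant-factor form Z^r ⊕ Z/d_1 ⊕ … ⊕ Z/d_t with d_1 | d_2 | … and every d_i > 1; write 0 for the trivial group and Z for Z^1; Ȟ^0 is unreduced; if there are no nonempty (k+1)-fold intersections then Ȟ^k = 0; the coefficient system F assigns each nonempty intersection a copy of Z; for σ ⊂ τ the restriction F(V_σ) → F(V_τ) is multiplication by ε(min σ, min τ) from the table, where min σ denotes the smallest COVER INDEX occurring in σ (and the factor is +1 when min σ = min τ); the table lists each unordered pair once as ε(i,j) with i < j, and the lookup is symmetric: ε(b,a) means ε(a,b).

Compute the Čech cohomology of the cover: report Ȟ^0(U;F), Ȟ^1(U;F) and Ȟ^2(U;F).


nerve of the cover:
  V12={p} V14={u} V23={s} V34={q,v}
C dims 4,4; δ0: rk 4, SNF 1^3·2
Ȟ^0 = (4 − 4) − 0 = 0, so Ȟ^0 ≅ 0
Ȟ^1 = (4 − 0) − 4 = 0 plus torsion [2], so Ȟ^1 ≅ Z/2
Ȟ^2 = (0 − 0) − 0 = 0, so Ȟ^2 ≅ 0

Ȟ^0 = 0; Ȟ^1 = Z/2; Ȟ^2 = 0


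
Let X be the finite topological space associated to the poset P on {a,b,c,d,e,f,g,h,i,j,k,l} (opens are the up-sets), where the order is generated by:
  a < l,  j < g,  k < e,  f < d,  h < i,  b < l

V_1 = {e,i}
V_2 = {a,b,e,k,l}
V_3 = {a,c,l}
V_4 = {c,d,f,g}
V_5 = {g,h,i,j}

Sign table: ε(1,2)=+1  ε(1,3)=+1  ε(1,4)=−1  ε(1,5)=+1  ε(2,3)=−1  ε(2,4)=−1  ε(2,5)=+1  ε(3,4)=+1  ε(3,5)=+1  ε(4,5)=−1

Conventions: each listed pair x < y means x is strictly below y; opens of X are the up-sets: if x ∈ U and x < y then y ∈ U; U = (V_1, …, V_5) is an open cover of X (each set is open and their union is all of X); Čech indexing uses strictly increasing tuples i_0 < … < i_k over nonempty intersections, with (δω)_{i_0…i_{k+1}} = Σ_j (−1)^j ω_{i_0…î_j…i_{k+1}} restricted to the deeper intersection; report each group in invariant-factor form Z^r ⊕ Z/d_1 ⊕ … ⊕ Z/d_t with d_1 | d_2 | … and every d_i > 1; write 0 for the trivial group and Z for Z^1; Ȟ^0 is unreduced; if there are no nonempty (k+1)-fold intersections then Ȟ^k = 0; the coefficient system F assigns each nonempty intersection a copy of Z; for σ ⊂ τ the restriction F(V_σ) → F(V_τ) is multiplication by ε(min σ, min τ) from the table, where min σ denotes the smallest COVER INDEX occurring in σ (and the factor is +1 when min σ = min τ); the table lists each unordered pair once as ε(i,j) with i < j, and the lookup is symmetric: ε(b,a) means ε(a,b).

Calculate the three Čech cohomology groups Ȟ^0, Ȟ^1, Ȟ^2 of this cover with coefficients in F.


cover nerve:
  V12={e} V15={i} V23={a,l} V34={c} V45={g}
C dims 5,5; δ0: rk 4, SNF 1^4
Ȟ^0: (5−4)−0=1 ⇒ Z
Ȟ^1: (5−0)−4=1 ⇒ Z
Ȟ^2: (0−0)−0=0 ⇒ 0

Ȟ^0 ≅ Z; Ȟ^1 ≅ Z; Ȟ^2 ≅ 0


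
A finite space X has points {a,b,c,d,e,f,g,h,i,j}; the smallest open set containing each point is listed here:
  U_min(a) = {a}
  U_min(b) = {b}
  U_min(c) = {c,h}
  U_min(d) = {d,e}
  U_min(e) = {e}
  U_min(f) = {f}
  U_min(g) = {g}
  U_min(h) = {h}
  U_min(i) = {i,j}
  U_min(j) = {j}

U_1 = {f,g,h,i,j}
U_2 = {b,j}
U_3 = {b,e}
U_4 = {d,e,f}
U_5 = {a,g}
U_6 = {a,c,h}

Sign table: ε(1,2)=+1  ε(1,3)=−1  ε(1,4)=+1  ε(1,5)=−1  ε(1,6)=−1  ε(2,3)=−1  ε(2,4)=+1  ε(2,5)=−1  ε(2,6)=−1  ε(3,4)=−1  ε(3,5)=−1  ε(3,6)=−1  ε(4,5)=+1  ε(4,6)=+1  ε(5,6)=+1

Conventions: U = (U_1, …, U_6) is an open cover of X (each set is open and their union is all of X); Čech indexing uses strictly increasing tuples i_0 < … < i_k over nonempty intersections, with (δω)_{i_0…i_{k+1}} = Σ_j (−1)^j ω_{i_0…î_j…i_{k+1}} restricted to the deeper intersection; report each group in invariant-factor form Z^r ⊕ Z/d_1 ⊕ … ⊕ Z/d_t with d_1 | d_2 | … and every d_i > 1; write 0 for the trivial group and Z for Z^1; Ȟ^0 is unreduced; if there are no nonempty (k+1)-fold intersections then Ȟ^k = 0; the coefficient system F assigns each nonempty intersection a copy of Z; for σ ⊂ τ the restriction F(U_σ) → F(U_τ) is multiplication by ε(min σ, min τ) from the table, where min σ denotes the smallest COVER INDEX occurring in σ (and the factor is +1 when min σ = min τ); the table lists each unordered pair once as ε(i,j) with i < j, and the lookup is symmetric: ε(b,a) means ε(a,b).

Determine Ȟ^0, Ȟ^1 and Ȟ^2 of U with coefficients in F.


intersection data:
  U12={j} U14={f} U15={g} U16={h} U23={b} U34={e} U56={a}
C dims 6,7; δ0: rk 5, SNF 1^5
Ȟ^0 = (6 − 5) − 0 = 1, so Ȟ^0 ≅ Z
Ȟ^1 = (7 − 0) − 5 = 2, so Ȟ^1 ≅ Z^2
Ȟ^2 = (0 − 0) − 0 = 0, so Ȟ^2 ≅ 0

Ȟ^0 = Z,  Ȟ^1 = Z^2,  Ȟ^2 = 0
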